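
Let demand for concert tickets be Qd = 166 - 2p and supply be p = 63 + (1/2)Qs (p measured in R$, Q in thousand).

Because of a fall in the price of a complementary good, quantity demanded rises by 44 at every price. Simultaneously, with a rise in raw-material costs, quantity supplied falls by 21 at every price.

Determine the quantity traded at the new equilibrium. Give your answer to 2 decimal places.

31.50

Original equilibrium: 166 - 2p = 2p - 126 gives 292 = 4p, so p = 73 and Q = 20.
After the shift, demand is Qd = 210 - 2p and supply is Qs = 2p - 147.
New equilibrium: 210 - 2p = 2p - 147 ⇒ 357 = 4p ⇒ p = 89.25, Q = 31.5.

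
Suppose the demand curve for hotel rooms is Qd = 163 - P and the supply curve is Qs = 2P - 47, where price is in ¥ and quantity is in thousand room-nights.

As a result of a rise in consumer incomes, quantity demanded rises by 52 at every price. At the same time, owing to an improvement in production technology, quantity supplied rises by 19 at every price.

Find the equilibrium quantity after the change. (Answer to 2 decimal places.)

134.00

Solve the original market: 163 - P = 2P - 47, hence P = 70 and Q = 93.
The shock moves the curves to Qd = 215 - P and Qs = 2P - 28.
Setting them equal: 215 - P = 2P - 28 → 243 = 3P, so P = 81 and Q = 134.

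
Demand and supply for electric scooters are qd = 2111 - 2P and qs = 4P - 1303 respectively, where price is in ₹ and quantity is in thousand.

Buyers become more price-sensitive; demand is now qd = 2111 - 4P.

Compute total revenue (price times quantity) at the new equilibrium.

Solve the original market: 2111 - 2P = 4P - 1303, hence P = 569 and q = 973.
With the change applied: demand qd = 2111 - 4P, supply qs = 4P - 1303.
New equilibrium: 2111 - 4P = 4P - 1303 ⇒ 3414 = 8P ⇒ P = 426.75, q = 404.
New expenditure = 426.75 × 404 = 172407.

172407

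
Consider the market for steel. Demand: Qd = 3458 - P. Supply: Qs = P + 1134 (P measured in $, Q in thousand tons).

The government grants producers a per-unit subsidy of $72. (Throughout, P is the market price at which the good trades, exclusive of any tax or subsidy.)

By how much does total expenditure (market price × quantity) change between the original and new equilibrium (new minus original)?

Solve the original market: 3458 - P = P + 1134, hence P = 1162 and Q = 2296.
Since sellers receive the price plus the subsidy, the effective supply curve becomes Qs = P + 1206.
Equate the new curves: 3458 - P = P + 1206, giving 2252 = 2P, P = 1126, Q = 2332.
Expenditure moves from 1162×2296 = 2667952 to 1126×2332 = 2625832; change = -42120.

-42120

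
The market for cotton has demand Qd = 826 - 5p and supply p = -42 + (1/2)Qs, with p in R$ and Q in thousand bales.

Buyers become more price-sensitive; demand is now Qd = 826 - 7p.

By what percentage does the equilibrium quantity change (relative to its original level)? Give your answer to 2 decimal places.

-15.92

Before the shock: 826 - 5p = 2p + 84 ⇒ 742 = 7p ⇒ p = 106, Q = 296.
With the change applied: demand Qd = 826 - 7p, supply Qs = 2p + 84.
Equate the new curves: 826 - 7p = 2p + 84, giving 742 = 9p, p = 742/9 ≈ 82.4444, Q = 2240/9 ≈ 248.8889.
%ΔQ = (248.8889 − 296) / 296 × 100 = -15.92%.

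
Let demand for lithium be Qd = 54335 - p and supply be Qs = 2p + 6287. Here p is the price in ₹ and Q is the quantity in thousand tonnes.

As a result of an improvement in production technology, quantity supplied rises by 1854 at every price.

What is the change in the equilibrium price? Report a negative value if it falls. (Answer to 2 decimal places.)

-618.00

Original equilibrium: 54335 - p = 2p + 6287 gives 48048 = 3p, so p = 16016 and Q = 38319.
With the change applied: demand Qd = 54335 - p, supply Qs = 2p + 8141.
New equilibrium: 54335 - p = 2p + 8141 ⇒ 46194 = 3p ⇒ p = 15398, Q = 38937.
Δp = 15398 − 16016 = -618.00.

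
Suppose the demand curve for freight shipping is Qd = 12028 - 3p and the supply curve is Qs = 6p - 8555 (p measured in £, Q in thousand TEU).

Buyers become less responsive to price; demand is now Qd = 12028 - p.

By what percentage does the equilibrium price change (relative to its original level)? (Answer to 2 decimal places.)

+28.57

Solve the original market: 12028 - 3p = 6p - 8555, hence p = 2287 and Q = 5167.
With the change applied: demand Qd = 12028 - p, supply Qs = 6p - 8555.
Equate the new curves: 12028 - p = 6p - 8555, giving 20583 = 7p, p = 20583/7 ≈ 2940.4286, Q = 63613/7 ≈ 9087.5714.
%Δp = (2940.4286 − 2287) / 2287 × 100 = +28.57%.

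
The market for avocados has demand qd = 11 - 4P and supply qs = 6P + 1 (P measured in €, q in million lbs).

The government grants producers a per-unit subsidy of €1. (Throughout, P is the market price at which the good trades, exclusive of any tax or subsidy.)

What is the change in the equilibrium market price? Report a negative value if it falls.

-0.6

Original equilibrium: 11 - 4P = 6P + 1 gives 10 = 10P, so P = 1 and q = 7.
Since sellers receive the price plus the subsidy, the effective supply curve becomes qs = 6P + 7.
Setting them equal: 11 - 4P = 6P + 7 → 4 = 10P, so P = 0.4 and q = 9.4.
ΔP = 0.4 − 1 = -0.6.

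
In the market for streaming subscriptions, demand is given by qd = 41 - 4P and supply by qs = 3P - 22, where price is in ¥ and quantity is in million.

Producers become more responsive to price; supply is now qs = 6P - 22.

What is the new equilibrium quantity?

Original equilibrium: 41 - 4P = 3P - 22 gives 63 = 7P, so P = 9 and q = 5.
The new curves are qd = 41 - 4P (demand) and qs = 6P - 22 (supply).
New equilibrium: 41 - 4P = 6P - 22 ⇒ 63 = 10P ⇒ P = 6.3, q = 15.8.

15.8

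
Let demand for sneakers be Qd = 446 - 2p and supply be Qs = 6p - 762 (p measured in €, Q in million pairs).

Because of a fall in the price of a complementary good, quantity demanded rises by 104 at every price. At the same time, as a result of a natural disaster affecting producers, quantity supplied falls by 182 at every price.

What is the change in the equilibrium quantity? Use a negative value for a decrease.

Original equilibrium: 446 - 2p = 6p - 762 gives 1208 = 8p, so p = 151 and Q = 144.
After the shift, demand is Qd = 550 - 2p and supply is Qs = 6p - 944.
Equate the new curves: 550 - 2p = 6p - 944, giving 1494 = 8p, p = 186.75, Q = 176.5.
ΔQ = 176.5 − 144 = +32.5.

+32.5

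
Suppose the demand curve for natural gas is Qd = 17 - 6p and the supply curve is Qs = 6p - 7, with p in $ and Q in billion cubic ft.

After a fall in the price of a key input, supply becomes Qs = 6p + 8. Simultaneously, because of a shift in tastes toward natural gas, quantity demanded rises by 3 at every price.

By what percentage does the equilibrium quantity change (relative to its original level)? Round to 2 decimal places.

+180.00

Original equilibrium: 17 - 6p = 6p - 7 gives 24 = 12p, so p = 2 and Q = 5.
The shock moves the curves to Qd = 20 - 6p and Qs = 6p + 8.
Setting them equal: 20 - 6p = 6p + 8 → 12 = 12p, so p = 1 and Q = 14.
%ΔQ = (14 − 5) / 5 × 100 = +180.00%.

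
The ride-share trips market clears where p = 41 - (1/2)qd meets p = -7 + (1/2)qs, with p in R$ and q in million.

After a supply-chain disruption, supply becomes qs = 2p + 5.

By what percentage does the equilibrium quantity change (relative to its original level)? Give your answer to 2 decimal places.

-9.38

Initially, 82 - 2p = 2p + 14, so 68 = 4p and p = 17, q = 48.
With the change applied: demand qd = 82 - 2p, supply qs = 2p + 5.
Equate the new curves: 82 - 2p = 2p + 5, giving 77 = 4p, p = 19.25, q = 43.5.
%Δq = (43.5 − 48) / 48 × 100 = -9.38%.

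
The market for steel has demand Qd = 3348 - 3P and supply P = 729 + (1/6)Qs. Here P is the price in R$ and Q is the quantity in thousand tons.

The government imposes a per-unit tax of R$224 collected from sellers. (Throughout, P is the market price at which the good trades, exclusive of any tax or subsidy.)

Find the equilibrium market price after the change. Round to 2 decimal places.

Original equilibrium: 3348 - 3P = 6P - 4374 gives 7722 = 9P, so P = 858 and Q = 774.
Since sellers keep the price net of the tax, the effective supply curve becomes Qs = 6P - 5718.
Setting them equal: 3348 - 3P = 6P - 5718 → 9066 = 9P, so P = 3022/3 ≈ 1007.3333 and Q = 326.

1007.33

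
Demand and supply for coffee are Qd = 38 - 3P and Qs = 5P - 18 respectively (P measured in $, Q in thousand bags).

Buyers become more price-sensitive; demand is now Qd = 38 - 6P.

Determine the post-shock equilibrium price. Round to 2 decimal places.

Solve the original market: 38 - 3P = 5P - 18, hence P = 7 and Q = 17.
After the shift, demand is Qd = 38 - 6P and supply is Qs = 5P - 18.
Equate the new curves: 38 - 6P = 5P - 18, giving 56 = 11P, P = 56/11 ≈ 5.0909, Q = 82/11 ≈ 7.4545.

5.09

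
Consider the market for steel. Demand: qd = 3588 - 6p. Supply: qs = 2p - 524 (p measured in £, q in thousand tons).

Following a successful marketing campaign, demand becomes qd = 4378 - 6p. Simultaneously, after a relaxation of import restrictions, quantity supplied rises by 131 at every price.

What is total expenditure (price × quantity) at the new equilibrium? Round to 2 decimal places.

476950.91

Initially, 3588 - 6p = 2p - 524, so 4112 = 8p and p = 514, q = 504.
The shock moves the curves to qd = 4378 - 6p and qs = 2p - 393.
Equate the new curves: 4378 - 6p = 2p - 393, giving 4771 = 8p, p = 596.375, q = 799.75.
New expenditure = 596.375 × 799.75 = 476950.91.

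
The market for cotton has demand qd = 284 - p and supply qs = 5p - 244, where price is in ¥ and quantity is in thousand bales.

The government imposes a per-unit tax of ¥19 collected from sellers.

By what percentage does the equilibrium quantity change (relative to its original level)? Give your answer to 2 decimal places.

Initially, 284 - p = 5p - 244, so 528 = 6p and p = 88, q = 196.
Since sellers keep the price net of the tax, the effective supply curve becomes qs = 5p - 339.
New equilibrium: 284 - p = 5p - 339 ⇒ 623 = 6p ⇒ p = 623/6 ≈ 103.8333, q = 1081/6 ≈ 180.1667.
%Δq = (180.1667 − 196) / 196 × 100 = -8.08%.

-8.08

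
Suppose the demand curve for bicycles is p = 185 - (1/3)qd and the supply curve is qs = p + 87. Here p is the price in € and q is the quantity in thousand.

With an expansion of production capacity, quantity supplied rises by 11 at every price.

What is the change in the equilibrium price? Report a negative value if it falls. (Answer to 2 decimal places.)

Initially, 555 - 3p = p + 87, so 468 = 4p and p = 117, q = 204.
The new curves are qd = 555 - 3p (demand) and qs = p + 98 (supply).
Equate the new curves: 555 - 3p = p + 98, giving 457 = 4p, p = 114.25, q = 212.25.
Δp = 114.25 − 117 = -2.75.

-2.75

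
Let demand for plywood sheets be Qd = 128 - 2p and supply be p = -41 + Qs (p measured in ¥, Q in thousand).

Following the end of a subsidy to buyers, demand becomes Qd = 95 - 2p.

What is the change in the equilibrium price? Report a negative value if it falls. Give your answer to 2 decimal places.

-11.00

Original equilibrium: 128 - 2p = p + 41 gives 87 = 3p, so p = 29 and Q = 70.
After the shift, demand is Qd = 95 - 2p and supply is Qs = p + 41.
New equilibrium: 95 - 2p = p + 41 ⇒ 54 = 3p ⇒ p = 18, Q = 59.
Δp = 18 − 29 = -11.00.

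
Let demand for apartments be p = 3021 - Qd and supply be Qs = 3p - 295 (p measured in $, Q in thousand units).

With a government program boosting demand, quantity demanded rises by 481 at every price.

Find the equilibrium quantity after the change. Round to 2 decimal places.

Solve the original market: 3021 - p = 3p - 295, hence p = 829 and Q = 2192.
After the shift, demand is Qd = 3502 - p and supply is Qs = 3p - 295.
Equate the new curves: 3502 - p = 3p - 295, giving 3797 = 4p, p = 949.25, Q = 2552.75.

2552.75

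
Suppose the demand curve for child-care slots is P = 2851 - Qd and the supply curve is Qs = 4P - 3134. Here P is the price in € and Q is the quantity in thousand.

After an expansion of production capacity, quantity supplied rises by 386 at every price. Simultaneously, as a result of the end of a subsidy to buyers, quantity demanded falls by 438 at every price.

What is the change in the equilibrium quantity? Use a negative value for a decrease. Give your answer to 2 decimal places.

-273.20

Initially, 2851 - P = 4P - 3134, so 5985 = 5P and P = 1197, Q = 1654.
The shock moves the curves to Qd = 2413 - P and Qs = 4P - 2748.
Equate the new curves: 2413 - P = 4P - 2748, giving 5161 = 5P, P = 1032.2, Q = 1380.8.
ΔQ = 1380.8 − 1654 = -273.20.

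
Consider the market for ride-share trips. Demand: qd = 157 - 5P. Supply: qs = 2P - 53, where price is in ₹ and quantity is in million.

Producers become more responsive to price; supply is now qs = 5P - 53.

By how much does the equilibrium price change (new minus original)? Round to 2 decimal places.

Solve the original market: 157 - 5P = 2P - 53, hence P = 30 and q = 7.
After the shift, demand is qd = 157 - 5P and supply is qs = 5P - 53.
Clearing the new market: 157 - 5P = 5P - 53, so P = 21 and q = 52.
ΔP = 21 − 30 = -9.00.

-9.00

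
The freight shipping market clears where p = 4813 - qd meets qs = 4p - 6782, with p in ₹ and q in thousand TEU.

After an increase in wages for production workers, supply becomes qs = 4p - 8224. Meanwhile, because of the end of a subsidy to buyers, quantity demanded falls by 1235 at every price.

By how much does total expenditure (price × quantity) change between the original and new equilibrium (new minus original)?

Initially, 4813 - p = 4p - 6782, so 11595 = 5p and p = 2319, q = 2494.
With the change applied: demand qd = 3578 - p, supply qs = 4p - 8224.
Clearing the new market: 3578 - p = 4p - 8224, so p = 2360.4 and q = 1217.6.
Expenditure moves from 2319×2494 = 5783586 to 2360.4×1217.6 = 2874023.04; change = -2909562.96.

-2909562.96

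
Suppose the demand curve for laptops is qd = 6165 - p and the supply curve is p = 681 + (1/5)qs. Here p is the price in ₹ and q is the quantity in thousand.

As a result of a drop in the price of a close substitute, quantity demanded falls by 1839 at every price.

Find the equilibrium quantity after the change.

3037.5

Solve the original market: 6165 - p = 5p - 3405, hence p = 1595 and q = 4570.
After the shift, demand is qd = 4326 - p and supply is qs = 5p - 3405.
New equilibrium: 4326 - p = 5p - 3405 ⇒ 7731 = 6p ⇒ p = 1288.5, q = 3037.5.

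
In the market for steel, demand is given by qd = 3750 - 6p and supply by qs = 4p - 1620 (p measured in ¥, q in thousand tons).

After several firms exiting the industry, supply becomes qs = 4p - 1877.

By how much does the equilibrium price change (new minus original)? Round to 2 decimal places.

+25.70

Before the shock: 3750 - 6p = 4p - 1620 ⇒ 5370 = 10p ⇒ p = 537, q = 528.
With the change applied: demand qd = 3750 - 6p, supply qs = 4p - 1877.
Clearing the new market: 3750 - 6p = 4p - 1877, so p = 562.7 and q = 373.8.
Δp = 562.7 − 537 = +25.70.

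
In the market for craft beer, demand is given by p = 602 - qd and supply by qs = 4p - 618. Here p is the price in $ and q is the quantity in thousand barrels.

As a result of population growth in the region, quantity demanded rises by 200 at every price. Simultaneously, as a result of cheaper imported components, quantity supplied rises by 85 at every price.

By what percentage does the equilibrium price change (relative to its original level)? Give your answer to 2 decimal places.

+9.43

Original equilibrium: 602 - p = 4p - 618 gives 1220 = 5p, so p = 244 and q = 358.
With the change applied: demand qd = 802 - p, supply qs = 4p - 533.
Equate the new curves: 802 - p = 4p - 533, giving 1335 = 5p, p = 267, q = 535.
%Δp = (267 − 244) / 244 × 100 = +9.43%.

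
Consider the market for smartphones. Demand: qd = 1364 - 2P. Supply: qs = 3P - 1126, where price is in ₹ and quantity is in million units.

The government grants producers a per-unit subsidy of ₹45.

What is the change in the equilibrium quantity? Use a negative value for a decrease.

+54

Initially, 1364 - 2P = 3P - 1126, so 2490 = 5P and P = 498, q = 368.
Since sellers receive the price plus the subsidy, the effective supply curve becomes qs = 3P - 991.
New equilibrium: 1364 - 2P = 3P - 991 ⇒ 2355 = 5P ⇒ P = 471, q = 422.
Δq = 422 − 368 = +54.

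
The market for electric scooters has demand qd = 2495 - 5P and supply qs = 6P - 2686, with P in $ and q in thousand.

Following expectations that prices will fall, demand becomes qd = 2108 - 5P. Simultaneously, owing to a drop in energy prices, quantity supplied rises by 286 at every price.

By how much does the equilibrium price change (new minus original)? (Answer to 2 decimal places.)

-61.18

Solve the original market: 2495 - 5P = 6P - 2686, hence P = 471 and q = 140.
After the shift, demand is qd = 2108 - 5P and supply is qs = 6P - 2400.
Clearing the new market: 2108 - 5P = 6P - 2400, so P = 4508/11 ≈ 409.8182 and q = 648/11 ≈ 58.9091.
ΔP = 409.8182 − 471 = -61.18.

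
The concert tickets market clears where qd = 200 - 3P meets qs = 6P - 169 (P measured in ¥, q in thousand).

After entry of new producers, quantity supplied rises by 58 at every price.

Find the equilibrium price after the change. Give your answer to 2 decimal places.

34.56

Solve the original market: 200 - 3P = 6P - 169, hence P = 41 and q = 77.
After the shift, demand is qd = 200 - 3P and supply is qs = 6P - 111.
Equate the new curves: 200 - 3P = 6P - 111, giving 311 = 9P, P = 311/9 ≈ 34.5556, q = 289/3 ≈ 96.3333.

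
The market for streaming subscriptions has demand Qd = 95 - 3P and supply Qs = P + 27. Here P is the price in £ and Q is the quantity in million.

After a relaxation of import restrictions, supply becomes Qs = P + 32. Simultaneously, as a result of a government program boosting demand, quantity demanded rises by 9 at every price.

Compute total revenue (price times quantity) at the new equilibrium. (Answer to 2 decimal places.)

Original equilibrium: 95 - 3P = P + 27 gives 68 = 4P, so P = 17 and Q = 44.
The new curves are Qd = 104 - 3P (demand) and Qs = P + 32 (supply).
New equilibrium: 104 - 3P = P + 32 ⇒ 72 = 4P ⇒ P = 18, Q = 50.
New expenditure = 18 × 50 = 900.00.

900.00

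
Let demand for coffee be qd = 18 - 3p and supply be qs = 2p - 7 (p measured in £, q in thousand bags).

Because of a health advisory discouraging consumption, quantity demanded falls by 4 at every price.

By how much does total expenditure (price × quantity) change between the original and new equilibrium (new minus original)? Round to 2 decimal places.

Solve the original market: 18 - 3p = 2p - 7, hence p = 5 and q = 3.
After the shift, demand is qd = 14 - 3p and supply is qs = 2p - 7.
Setting them equal: 14 - 3p = 2p - 7 → 21 = 5p, so p = 4.2 and q = 1.4.
Expenditure moves from 5×3 = 15 to 4.2×1.4 = 5.88; change = -9.12.

-9.12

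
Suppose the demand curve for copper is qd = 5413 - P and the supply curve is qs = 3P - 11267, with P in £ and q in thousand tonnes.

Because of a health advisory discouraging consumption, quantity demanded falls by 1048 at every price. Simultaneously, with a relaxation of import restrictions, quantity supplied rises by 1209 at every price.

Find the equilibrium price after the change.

Solve the original market: 5413 - P = 3P - 11267, hence P = 4170 and q = 1243.
After the shift, demand is qd = 4365 - P and supply is qs = 3P - 10058.
New equilibrium: 4365 - P = 3P - 10058 ⇒ 14423 = 4P ⇒ P = 3605.75, q = 759.25.

3605.75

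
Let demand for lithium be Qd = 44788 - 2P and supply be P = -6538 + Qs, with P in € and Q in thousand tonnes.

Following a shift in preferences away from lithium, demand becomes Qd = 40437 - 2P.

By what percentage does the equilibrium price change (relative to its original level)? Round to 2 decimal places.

Solve the original market: 44788 - 2P = P + 6538, hence P = 12750 and Q = 19288.
The shock moves the curves to Qd = 40437 - 2P and Qs = P + 6538.
Clearing the new market: 40437 - 2P = P + 6538, so P = 33899/3 ≈ 11299.6667 and Q = 53513/3 ≈ 17837.6667.
%ΔP = (11299.6667 − 12750) / 12750 × 100 = -11.38%.

-11.38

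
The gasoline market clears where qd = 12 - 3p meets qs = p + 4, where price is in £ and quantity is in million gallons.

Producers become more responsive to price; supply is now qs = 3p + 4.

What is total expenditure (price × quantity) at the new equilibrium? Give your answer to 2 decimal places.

10.67

Original equilibrium: 12 - 3p = p + 4 gives 8 = 4p, so p = 2 and q = 6.
The new curves are qd = 12 - 3p (demand) and qs = 3p + 4 (supply).
Setting them equal: 12 - 3p = 3p + 4 → 8 = 6p, so p = 4/3 ≈ 1.3333 and q = 8.
New expenditure = 1.3333 × 8 = 10.67.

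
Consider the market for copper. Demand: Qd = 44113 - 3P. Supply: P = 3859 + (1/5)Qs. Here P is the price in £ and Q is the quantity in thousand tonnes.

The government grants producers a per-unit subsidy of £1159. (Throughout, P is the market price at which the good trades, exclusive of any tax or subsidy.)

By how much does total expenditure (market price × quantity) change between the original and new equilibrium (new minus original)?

Original equilibrium: 44113 - 3P = 5P - 19295 gives 63408 = 8P, so P = 7926 and Q = 20335.
Since sellers receive the price plus the subsidy, the effective supply curve becomes Qs = 5P - 13500.
New equilibrium: 44113 - 3P = 5P - 13500 ⇒ 57613 = 8P ⇒ P = 7201.625, Q = 22508.125.
Expenditure moves from 7926×20335 = 161175210 to 7201.625×22508.125 = 162095075.703125; change = +919865.703125.

+919865.703125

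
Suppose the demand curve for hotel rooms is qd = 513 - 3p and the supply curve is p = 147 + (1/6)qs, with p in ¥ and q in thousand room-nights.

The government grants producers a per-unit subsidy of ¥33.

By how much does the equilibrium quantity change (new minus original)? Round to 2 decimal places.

Solve the original market: 513 - 3p = 6p - 882, hence p = 155 and q = 48.
Since sellers receive the price plus the subsidy, the effective supply curve becomes qs = 6p - 684.
Setting them equal: 513 - 3p = 6p - 684 → 1197 = 9p, so p = 133 and q = 114.
Δq = 114 − 48 = +66.00.

+66.00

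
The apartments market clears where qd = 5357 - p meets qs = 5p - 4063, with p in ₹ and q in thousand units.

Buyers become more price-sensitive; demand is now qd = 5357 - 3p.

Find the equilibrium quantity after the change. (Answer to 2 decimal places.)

1824.50

Original equilibrium: 5357 - p = 5p - 4063 gives 9420 = 6p, so p = 1570 and q = 3787.
The new curves are qd = 5357 - 3p (demand) and qs = 5p - 4063 (supply).
New equilibrium: 5357 - 3p = 5p - 4063 ⇒ 9420 = 8p ⇒ p = 1177.5, q = 1824.5.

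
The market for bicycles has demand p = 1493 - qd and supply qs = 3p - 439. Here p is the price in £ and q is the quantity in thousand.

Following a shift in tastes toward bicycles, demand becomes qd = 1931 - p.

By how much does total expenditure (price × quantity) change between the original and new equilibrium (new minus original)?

Before the shock: 1493 - p = 3p - 439 ⇒ 1932 = 4p ⇒ p = 483, q = 1010.
With the change applied: demand qd = 1931 - p, supply qs = 3p - 439.
Equate the new curves: 1931 - p = 3p - 439, giving 2370 = 4p, p = 592.5, q = 1338.5.
Expenditure moves from 483×1010 = 487830 to 592.5×1338.5 = 793061.25; change = +305231.25.

+305231.25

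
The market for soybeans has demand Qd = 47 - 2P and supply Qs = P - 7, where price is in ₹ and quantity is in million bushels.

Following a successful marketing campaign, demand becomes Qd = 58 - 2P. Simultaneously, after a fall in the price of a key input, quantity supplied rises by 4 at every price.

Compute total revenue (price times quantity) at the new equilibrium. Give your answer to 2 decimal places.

352.44

Original equilibrium: 47 - 2P = P - 7 gives 54 = 3P, so P = 18 and Q = 11.
With the change applied: demand Qd = 58 - 2P, supply Qs = P - 3.
Clearing the new market: 58 - 2P = P - 3, so P = 61/3 ≈ 20.3333 and Q = 52/3 ≈ 17.3333.
New expenditure = 20.3333 × 17.3333 = 352.44.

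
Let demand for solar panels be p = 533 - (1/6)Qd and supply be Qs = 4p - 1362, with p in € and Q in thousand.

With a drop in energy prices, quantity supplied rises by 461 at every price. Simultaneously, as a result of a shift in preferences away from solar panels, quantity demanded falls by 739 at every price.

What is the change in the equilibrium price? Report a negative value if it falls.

-120

Original equilibrium: 3198 - 6p = 4p - 1362 gives 4560 = 10p, so p = 456 and Q = 462.
After the shift, demand is Qd = 2459 - 6p and supply is Qs = 4p - 901.
Setting them equal: 2459 - 6p = 4p - 901 → 3360 = 10p, so p = 336 and Q = 443.
Δp = 336 − 456 = -120.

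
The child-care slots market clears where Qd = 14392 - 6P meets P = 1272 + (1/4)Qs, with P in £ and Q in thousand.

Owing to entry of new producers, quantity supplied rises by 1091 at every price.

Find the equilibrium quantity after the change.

3358.6

Solve the original market: 14392 - 6P = 4P - 5088, hence P = 1948 and Q = 2704.
After the shift, demand is Qd = 14392 - 6P and supply is Qs = 4P - 3997.
Setting them equal: 14392 - 6P = 4P - 3997 → 18389 = 10P, so P = 1838.9 and Q = 3358.6.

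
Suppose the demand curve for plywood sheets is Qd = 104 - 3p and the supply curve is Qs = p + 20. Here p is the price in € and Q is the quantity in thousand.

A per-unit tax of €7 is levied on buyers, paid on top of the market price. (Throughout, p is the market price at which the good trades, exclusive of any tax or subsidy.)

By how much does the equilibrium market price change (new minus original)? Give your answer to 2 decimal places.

Initially, 104 - 3p = p + 20, so 84 = 4p and p = 21, Q = 41.
Since buyers pay the price plus the tax, the effective demand curve becomes Qd = 83 - 3p.
New equilibrium: 83 - 3p = p + 20 ⇒ 63 = 4p ⇒ p = 15.75, Q = 35.75.
Δp = 15.75 − 21 = -5.25.

-5.25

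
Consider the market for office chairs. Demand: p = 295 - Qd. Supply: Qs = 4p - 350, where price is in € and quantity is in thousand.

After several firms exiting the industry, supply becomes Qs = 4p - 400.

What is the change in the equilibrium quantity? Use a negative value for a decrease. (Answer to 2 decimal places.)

Before the shock: 295 - p = 4p - 350 ⇒ 645 = 5p ⇒ p = 129, Q = 166.
After the shift, demand is Qd = 295 - p and supply is Qs = 4p - 400.
New equilibrium: 295 - p = 4p - 400 ⇒ 695 = 5p ⇒ p = 139, Q = 156.
ΔQ = 156 − 166 = -10.00.

-10.00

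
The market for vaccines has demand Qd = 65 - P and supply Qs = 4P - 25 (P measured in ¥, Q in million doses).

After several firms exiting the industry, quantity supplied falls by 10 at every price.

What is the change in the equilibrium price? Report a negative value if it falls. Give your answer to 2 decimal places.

Original equilibrium: 65 - P = 4P - 25 gives 90 = 5P, so P = 18 and Q = 47.
After the shift, demand is Qd = 65 - P and supply is Qs = 4P - 35.
Equate the new curves: 65 - P = 4P - 35, giving 100 = 5P, P = 20, Q = 45.
ΔP = 20 − 18 = +2.00.

+2.00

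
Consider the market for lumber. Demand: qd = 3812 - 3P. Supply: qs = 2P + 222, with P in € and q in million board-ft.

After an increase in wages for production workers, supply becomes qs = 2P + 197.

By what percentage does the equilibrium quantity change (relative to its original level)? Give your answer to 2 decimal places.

-0.90

Original equilibrium: 3812 - 3P = 2P + 222 gives 3590 = 5P, so P = 718 and q = 1658.
The new curves are qd = 3812 - 3P (demand) and qs = 2P + 197 (supply).
Equate the new curves: 3812 - 3P = 2P + 197, giving 3615 = 5P, P = 723, q = 1643.
%Δq = (1643 − 1658) / 1658 × 100 = -0.90%.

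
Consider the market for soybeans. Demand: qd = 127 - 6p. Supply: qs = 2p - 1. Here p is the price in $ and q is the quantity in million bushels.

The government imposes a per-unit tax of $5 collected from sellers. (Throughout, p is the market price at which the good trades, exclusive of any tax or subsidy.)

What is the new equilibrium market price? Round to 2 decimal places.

Solve the original market: 127 - 6p = 2p - 1, hence p = 16 and q = 31.
Since sellers keep the price net of the tax, the effective supply curve becomes qs = 2p - 11.
Equate the new curves: 127 - 6p = 2p - 11, giving 138 = 8p, p = 17.25, q = 23.5.

17.25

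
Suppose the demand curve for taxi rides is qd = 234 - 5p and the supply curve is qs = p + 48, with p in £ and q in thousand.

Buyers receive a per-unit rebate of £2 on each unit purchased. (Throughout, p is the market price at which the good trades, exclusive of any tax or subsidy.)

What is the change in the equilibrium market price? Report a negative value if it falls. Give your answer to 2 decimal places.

+1.67

Initially, 234 - 5p = p + 48, so 186 = 6p and p = 31, q = 79.
Since buyers' out-of-pocket price is the market price minus the rebate, the effective demand curve becomes qd = 244 - 5p.
New equilibrium: 244 - 5p = p + 48 ⇒ 196 = 6p ⇒ p = 98/3 ≈ 32.6667, q = 242/3 ≈ 80.6667.
Δp = 32.6667 − 31 = +1.67.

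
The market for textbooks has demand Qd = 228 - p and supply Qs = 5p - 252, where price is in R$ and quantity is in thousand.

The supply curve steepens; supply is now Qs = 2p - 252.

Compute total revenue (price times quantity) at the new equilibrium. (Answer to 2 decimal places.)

10880.00

Solve the original market: 228 - p = 5p - 252, hence p = 80 and Q = 148.
After the shift, demand is Qd = 228 - p and supply is Qs = 2p - 252.
Equate the new curves: 228 - p = 2p - 252, giving 480 = 3p, p = 160, Q = 68.
New expenditure = 160 × 68 = 10880.00.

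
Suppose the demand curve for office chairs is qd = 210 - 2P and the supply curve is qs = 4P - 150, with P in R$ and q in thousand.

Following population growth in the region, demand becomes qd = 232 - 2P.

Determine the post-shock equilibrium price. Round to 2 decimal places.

63.67

Before the shock: 210 - 2P = 4P - 150 ⇒ 360 = 6P ⇒ P = 60, q = 90.
After the shift, demand is qd = 232 - 2P and supply is qs = 4P - 150.
Equate the new curves: 232 - 2P = 4P - 150, giving 382 = 6P, P = 191/3 ≈ 63.6667, q = 314/3 ≈ 104.6667.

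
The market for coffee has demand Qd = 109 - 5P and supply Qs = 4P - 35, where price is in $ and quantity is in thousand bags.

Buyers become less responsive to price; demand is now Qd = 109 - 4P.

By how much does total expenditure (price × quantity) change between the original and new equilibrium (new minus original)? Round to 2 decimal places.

+202.00

Before the shock: 109 - 5P = 4P - 35 ⇒ 144 = 9P ⇒ P = 16, Q = 29.
The shock moves the curves to Qd = 109 - 4P and Qs = 4P - 35.
Clearing the new market: 109 - 4P = 4P - 35, so P = 18 and Q = 37.
Expenditure moves from 16×29 = 464 to 18×37 = 666; change = +202.00.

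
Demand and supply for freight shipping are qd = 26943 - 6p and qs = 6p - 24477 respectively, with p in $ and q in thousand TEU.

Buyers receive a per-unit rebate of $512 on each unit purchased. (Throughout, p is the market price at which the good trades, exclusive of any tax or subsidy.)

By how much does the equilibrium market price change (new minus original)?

Before the shock: 26943 - 6p = 6p - 24477 ⇒ 51420 = 12p ⇒ p = 4285, q = 1233.
Since buyers' out-of-pocket price is the market price minus the rebate, the effective demand curve becomes qd = 30015 - 6p.
Setting them equal: 30015 - 6p = 6p - 24477 → 54492 = 12p, so p = 4541 and q = 2769.
Δp = 4541 − 4285 = +256.

+256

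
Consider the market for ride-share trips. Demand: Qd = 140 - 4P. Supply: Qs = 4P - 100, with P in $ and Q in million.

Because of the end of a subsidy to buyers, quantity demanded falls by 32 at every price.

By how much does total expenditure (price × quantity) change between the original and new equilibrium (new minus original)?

Before the shock: 140 - 4P = 4P - 100 ⇒ 240 = 8P ⇒ P = 30, Q = 20.
With the change applied: demand Qd = 108 - 4P, supply Qs = 4P - 100.
Equate the new curves: 108 - 4P = 4P - 100, giving 208 = 8P, P = 26, Q = 4.
Expenditure moves from 30×20 = 600 to 26×4 = 104; change = -496.

-496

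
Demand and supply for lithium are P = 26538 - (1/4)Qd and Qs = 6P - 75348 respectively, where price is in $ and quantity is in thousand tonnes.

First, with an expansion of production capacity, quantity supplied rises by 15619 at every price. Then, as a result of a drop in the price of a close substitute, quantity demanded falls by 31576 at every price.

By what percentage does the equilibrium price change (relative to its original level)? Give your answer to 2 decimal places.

Before the shock: 106152 - 4P = 6P - 75348 ⇒ 181500 = 10P ⇒ P = 18150, Q = 33552.
After the shift, demand is Qd = 74576 - 4P and supply is Qs = 6P - 59729.
Equate the new curves: 74576 - 4P = 6P - 59729, giving 134305 = 10P, P = 13430.5, Q = 20854.
%ΔP = (13430.5 − 18150) / 18150 × 100 = -26.00%.

-26.00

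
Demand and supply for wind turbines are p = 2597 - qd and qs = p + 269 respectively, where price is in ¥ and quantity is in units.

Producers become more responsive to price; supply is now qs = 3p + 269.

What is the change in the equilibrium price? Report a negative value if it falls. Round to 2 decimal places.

-582.00

Solve the original market: 2597 - p = p + 269, hence p = 1164 and q = 1433.
The shock moves the curves to qd = 2597 - p and qs = 3p + 269.
New equilibrium: 2597 - p = 3p + 269 ⇒ 2328 = 4p ⇒ p = 582, q = 2015.
Δp = 582 − 1164 = -582.00.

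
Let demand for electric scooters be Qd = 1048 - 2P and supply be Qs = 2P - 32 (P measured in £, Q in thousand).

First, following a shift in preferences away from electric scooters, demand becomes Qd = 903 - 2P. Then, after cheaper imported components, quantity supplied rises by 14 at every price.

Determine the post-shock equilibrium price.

230.25

Before the shock: 1048 - 2P = 2P - 32 ⇒ 1080 = 4P ⇒ P = 270, Q = 508.
After the shift, demand is Qd = 903 - 2P and supply is Qs = 2P - 18.
New equilibrium: 903 - 2P = 2P - 18 ⇒ 921 = 4P ⇒ P = 230.25, Q = 442.5.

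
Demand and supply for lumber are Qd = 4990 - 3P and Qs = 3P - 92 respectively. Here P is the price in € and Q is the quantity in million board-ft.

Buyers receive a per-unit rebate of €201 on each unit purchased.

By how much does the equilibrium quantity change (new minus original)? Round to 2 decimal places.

+301.50

Solve the original market: 4990 - 3P = 3P - 92, hence P = 847 and Q = 2449.
Since buyers' out-of-pocket price is the market price minus the rebate, the effective demand curve becomes Qd = 5593 - 3P.
Equate the new curves: 5593 - 3P = 3P - 92, giving 5685 = 6P, P = 947.5, Q = 2750.5.
ΔQ = 2750.5 − 2449 = +301.50.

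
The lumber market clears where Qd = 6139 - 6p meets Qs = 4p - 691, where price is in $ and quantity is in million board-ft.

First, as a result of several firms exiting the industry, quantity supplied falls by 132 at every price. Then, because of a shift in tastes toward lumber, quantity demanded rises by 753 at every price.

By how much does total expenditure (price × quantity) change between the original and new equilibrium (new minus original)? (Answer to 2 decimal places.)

Initially, 6139 - 6p = 4p - 691, so 6830 = 10p and p = 683, Q = 2041.
After the shift, demand is Qd = 6892 - 6p and supply is Qs = 4p - 823.
Setting them equal: 6892 - 6p = 4p - 823 → 7715 = 10p, so p = 771.5 and Q = 2263.
Expenditure moves from 683×2041 = 1394003 to 771.5×2263 = 1745904.5; change = +351901.50.

+351901.50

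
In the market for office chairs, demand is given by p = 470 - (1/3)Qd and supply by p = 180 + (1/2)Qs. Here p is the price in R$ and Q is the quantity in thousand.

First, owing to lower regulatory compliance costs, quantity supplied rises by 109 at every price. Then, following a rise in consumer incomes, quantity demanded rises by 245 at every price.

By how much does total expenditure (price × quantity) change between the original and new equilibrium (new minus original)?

Initially, 1410 - 3p = 2p - 360, so 1770 = 5p and p = 354, Q = 348.
The shock moves the curves to Qd = 1655 - 3p and Qs = 2p - 251.
Equate the new curves: 1655 - 3p = 2p - 251, giving 1906 = 5p, p = 381.2, Q = 511.4.
Expenditure moves from 354×348 = 123192 to 381.2×511.4 = 194945.68; change = +71753.68.

+71753.68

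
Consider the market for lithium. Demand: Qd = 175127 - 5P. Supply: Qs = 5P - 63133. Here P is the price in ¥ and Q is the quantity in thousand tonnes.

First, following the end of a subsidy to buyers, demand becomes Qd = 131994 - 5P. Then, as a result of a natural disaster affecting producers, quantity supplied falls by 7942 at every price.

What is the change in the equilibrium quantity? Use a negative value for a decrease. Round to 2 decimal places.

Solve the original market: 175127 - 5P = 5P - 63133, hence P = 23826 and Q = 55997.
The shock moves the curves to Qd = 131994 - 5P and Qs = 5P - 71075.
New equilibrium: 131994 - 5P = 5P - 71075 ⇒ 203069 = 10P ⇒ P = 20306.9, Q = 30459.5.
ΔQ = 30459.5 − 55997 = -25537.50.

-25537.50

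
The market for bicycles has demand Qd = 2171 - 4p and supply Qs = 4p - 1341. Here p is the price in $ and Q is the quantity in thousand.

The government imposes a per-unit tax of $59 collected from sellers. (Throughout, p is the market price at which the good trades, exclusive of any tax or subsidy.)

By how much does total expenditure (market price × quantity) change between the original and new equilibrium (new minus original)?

Before the shock: 2171 - 4p = 4p - 1341 ⇒ 3512 = 8p ⇒ p = 439, Q = 415.
Since sellers keep the price net of the tax, the effective supply curve becomes Qs = 4p - 1577.
Setting them equal: 2171 - 4p = 4p - 1577 → 3748 = 8p, so p = 468.5 and Q = 297.
Expenditure moves from 439×415 = 182185 to 468.5×297 = 139144.5; change = -43040.5.

-43040.5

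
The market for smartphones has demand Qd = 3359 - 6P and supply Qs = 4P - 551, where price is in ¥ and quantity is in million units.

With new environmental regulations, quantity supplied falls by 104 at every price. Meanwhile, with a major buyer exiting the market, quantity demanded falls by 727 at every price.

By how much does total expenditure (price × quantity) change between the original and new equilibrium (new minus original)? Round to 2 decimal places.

-179206.74

Original equilibrium: 3359 - 6P = 4P - 551 gives 3910 = 10P, so P = 391 and Q = 1013.
After the shift, demand is Qd = 2632 - 6P and supply is Qs = 4P - 655.
Equate the new curves: 2632 - 6P = 4P - 655, giving 3287 = 10P, P = 328.7, Q = 659.8.
Expenditure moves from 391×1013 = 396083 to 328.7×659.8 = 216876.26; change = -179206.74.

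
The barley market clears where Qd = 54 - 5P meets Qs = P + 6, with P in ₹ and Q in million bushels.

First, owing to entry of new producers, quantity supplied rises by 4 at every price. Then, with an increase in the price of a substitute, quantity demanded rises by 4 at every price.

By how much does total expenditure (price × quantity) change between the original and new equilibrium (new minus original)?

+32

Initially, 54 - 5P = P + 6, so 48 = 6P and P = 8, Q = 14.
The shock moves the curves to Qd = 58 - 5P and Qs = P + 10.
Setting them equal: 58 - 5P = P + 10 → 48 = 6P, so P = 8 and Q = 18.
Expenditure moves from 8×14 = 112 to 8×18 = 144; change = +32.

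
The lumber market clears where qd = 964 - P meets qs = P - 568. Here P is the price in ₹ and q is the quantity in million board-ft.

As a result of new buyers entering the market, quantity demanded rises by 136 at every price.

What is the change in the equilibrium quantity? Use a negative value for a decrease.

+68

Initially, 964 - P = P - 568, so 1532 = 2P and P = 766, q = 198.
After the shift, demand is qd = 1100 - P and supply is qs = P - 568.
Clearing the new market: 1100 - P = P - 568, so P = 834 and q = 266.
Δq = 266 − 198 = +68.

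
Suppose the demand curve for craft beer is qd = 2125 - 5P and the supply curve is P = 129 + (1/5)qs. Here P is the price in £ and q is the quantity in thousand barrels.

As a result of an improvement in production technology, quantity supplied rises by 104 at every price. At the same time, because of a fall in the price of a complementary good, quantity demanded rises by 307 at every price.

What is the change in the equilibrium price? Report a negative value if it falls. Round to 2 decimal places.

Original equilibrium: 2125 - 5P = 5P - 645 gives 2770 = 10P, so P = 277 and q = 740.
The shock moves the curves to qd = 2432 - 5P and qs = 5P - 541.
Setting them equal: 2432 - 5P = 5P - 541 → 2973 = 10P, so P = 297.3 and q = 945.5.
ΔP = 297.3 − 277 = +20.30.

+20.30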